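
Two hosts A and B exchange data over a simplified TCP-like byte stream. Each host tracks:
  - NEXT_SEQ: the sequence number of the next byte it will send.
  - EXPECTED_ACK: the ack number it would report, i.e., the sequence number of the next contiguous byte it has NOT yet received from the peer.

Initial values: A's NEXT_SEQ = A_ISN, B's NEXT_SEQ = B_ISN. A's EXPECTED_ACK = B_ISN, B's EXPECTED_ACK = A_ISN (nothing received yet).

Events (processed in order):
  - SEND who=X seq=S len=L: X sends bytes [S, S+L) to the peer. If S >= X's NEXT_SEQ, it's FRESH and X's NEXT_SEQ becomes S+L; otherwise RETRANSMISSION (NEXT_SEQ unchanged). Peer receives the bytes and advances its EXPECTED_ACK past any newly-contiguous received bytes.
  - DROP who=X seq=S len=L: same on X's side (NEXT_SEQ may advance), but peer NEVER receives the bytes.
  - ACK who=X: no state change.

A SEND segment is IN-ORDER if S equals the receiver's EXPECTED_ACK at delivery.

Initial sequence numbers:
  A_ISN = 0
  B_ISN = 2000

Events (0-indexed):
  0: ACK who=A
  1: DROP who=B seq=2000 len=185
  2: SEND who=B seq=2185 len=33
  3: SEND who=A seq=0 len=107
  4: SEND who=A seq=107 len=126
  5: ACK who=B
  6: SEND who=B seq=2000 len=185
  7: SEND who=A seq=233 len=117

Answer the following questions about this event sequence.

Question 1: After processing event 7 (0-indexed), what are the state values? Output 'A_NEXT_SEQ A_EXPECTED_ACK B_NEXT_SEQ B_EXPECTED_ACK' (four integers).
After event 0: A_seq=0 A_ack=2000 B_seq=2000 B_ack=0
After event 1: A_seq=0 A_ack=2000 B_seq=2185 B_ack=0
After event 2: A_seq=0 A_ack=2000 B_seq=2218 B_ack=0
After event 3: A_seq=107 A_ack=2000 B_seq=2218 B_ack=107
After event 4: A_seq=233 A_ack=2000 B_seq=2218 B_ack=233
After event 5: A_seq=233 A_ack=2000 B_seq=2218 B_ack=233
After event 6: A_seq=233 A_ack=2218 B_seq=2218 B_ack=233
After event 7: A_seq=350 A_ack=2218 B_seq=2218 B_ack=350

350 2218 2218 350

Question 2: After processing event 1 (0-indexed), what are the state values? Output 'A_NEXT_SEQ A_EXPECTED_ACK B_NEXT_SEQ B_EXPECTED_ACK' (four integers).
After event 0: A_seq=0 A_ack=2000 B_seq=2000 B_ack=0
After event 1: A_seq=0 A_ack=2000 B_seq=2185 B_ack=0

0 2000 2185 0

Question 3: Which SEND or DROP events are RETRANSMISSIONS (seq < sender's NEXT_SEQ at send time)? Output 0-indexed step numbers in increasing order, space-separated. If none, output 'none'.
Step 1: DROP seq=2000 -> fresh
Step 2: SEND seq=2185 -> fresh
Step 3: SEND seq=0 -> fresh
Step 4: SEND seq=107 -> fresh
Step 6: SEND seq=2000 -> retransmit
Step 7: SEND seq=233 -> fresh

Answer: 6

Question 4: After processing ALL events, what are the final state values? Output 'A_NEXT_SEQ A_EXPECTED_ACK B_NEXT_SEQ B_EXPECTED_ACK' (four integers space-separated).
Answer: 350 2218 2218 350

Derivation:
After event 0: A_seq=0 A_ack=2000 B_seq=2000 B_ack=0
After event 1: A_seq=0 A_ack=2000 B_seq=2185 B_ack=0
After event 2: A_seq=0 A_ack=2000 B_seq=2218 B_ack=0
After event 3: A_seq=107 A_ack=2000 B_seq=2218 B_ack=107
After event 4: A_seq=233 A_ack=2000 B_seq=2218 B_ack=233
After event 5: A_seq=233 A_ack=2000 B_seq=2218 B_ack=233
After event 6: A_seq=233 A_ack=2218 B_seq=2218 B_ack=233
After event 7: A_seq=350 A_ack=2218 B_seq=2218 B_ack=350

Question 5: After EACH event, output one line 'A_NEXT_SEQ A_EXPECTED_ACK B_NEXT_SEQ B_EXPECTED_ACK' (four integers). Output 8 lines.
0 2000 2000 0
0 2000 2185 0
0 2000 2218 0
107 2000 2218 107
233 2000 2218 233
233 2000 2218 233
233 2218 2218 233
350 2218 2218 350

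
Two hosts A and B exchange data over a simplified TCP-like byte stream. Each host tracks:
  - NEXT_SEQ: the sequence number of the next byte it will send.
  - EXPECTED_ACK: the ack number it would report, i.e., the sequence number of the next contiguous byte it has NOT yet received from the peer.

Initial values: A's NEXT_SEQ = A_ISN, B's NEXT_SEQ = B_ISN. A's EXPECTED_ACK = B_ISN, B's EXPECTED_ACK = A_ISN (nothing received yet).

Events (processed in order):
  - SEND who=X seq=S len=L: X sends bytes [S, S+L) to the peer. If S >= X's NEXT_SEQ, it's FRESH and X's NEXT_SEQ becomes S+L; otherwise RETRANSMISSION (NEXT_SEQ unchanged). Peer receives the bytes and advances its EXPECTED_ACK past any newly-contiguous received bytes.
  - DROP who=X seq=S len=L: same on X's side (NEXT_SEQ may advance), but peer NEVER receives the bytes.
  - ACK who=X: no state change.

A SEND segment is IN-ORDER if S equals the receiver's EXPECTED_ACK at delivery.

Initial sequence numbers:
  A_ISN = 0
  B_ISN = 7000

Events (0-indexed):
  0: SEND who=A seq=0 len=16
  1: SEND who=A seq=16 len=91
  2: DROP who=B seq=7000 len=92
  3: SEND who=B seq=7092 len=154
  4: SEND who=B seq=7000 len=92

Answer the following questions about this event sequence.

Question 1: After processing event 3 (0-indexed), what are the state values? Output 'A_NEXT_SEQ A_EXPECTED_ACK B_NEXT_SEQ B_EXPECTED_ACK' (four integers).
After event 0: A_seq=16 A_ack=7000 B_seq=7000 B_ack=16
After event 1: A_seq=107 A_ack=7000 B_seq=7000 B_ack=107
After event 2: A_seq=107 A_ack=7000 B_seq=7092 B_ack=107
After event 3: A_seq=107 A_ack=7000 B_seq=7246 B_ack=107

107 7000 7246 107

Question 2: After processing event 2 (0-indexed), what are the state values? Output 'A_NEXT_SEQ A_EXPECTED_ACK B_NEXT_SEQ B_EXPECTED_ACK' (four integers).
After event 0: A_seq=16 A_ack=7000 B_seq=7000 B_ack=16
After event 1: A_seq=107 A_ack=7000 B_seq=7000 B_ack=107
After event 2: A_seq=107 A_ack=7000 B_seq=7092 B_ack=107

107 7000 7092 107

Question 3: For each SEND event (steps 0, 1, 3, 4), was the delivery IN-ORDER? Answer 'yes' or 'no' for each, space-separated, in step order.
Answer: yes yes no yes

Derivation:
Step 0: SEND seq=0 -> in-order
Step 1: SEND seq=16 -> in-order
Step 3: SEND seq=7092 -> out-of-order
Step 4: SEND seq=7000 -> in-order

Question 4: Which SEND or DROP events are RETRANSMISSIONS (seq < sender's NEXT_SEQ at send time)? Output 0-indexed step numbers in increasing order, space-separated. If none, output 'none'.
Answer: 4

Derivation:
Step 0: SEND seq=0 -> fresh
Step 1: SEND seq=16 -> fresh
Step 2: DROP seq=7000 -> fresh
Step 3: SEND seq=7092 -> fresh
Step 4: SEND seq=7000 -> retransmit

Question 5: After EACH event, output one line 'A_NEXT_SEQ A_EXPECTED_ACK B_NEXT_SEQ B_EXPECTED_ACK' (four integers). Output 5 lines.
16 7000 7000 16
107 7000 7000 107
107 7000 7092 107
107 7000 7246 107
107 7246 7246 107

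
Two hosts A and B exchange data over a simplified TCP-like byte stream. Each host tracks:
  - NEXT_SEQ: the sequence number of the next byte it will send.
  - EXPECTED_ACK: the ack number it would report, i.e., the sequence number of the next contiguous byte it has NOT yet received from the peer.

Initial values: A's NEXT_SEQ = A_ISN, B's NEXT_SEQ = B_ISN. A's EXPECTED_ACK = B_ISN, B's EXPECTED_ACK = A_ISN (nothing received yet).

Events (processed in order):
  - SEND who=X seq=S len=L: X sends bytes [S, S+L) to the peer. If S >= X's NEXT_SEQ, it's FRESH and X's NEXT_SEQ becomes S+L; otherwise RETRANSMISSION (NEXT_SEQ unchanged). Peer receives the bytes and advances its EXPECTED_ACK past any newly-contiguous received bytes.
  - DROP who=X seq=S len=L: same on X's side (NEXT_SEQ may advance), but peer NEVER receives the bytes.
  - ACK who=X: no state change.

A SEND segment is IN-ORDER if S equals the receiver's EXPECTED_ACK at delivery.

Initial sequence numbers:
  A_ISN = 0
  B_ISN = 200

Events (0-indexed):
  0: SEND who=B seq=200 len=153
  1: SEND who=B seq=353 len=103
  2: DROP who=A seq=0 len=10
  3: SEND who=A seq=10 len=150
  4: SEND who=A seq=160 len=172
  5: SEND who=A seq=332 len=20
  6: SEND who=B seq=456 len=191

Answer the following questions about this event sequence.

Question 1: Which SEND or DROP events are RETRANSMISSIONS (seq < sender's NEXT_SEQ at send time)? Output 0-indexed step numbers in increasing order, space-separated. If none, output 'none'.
Step 0: SEND seq=200 -> fresh
Step 1: SEND seq=353 -> fresh
Step 2: DROP seq=0 -> fresh
Step 3: SEND seq=10 -> fresh
Step 4: SEND seq=160 -> fresh
Step 5: SEND seq=332 -> fresh
Step 6: SEND seq=456 -> fresh

Answer: none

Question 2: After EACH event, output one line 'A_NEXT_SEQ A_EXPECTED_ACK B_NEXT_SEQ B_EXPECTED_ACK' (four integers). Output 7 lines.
0 353 353 0
0 456 456 0
10 456 456 0
160 456 456 0
332 456 456 0
352 456 456 0
352 647 647 0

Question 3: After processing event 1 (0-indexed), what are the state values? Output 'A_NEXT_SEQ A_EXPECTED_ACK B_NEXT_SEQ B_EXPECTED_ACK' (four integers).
After event 0: A_seq=0 A_ack=353 B_seq=353 B_ack=0
After event 1: A_seq=0 A_ack=456 B_seq=456 B_ack=0

0 456 456 0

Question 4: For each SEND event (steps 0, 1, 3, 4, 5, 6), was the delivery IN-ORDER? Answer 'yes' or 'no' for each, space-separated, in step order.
Answer: yes yes no no no yes

Derivation:
Step 0: SEND seq=200 -> in-order
Step 1: SEND seq=353 -> in-order
Step 3: SEND seq=10 -> out-of-order
Step 4: SEND seq=160 -> out-of-order
Step 5: SEND seq=332 -> out-of-order
Step 6: SEND seq=456 -> in-order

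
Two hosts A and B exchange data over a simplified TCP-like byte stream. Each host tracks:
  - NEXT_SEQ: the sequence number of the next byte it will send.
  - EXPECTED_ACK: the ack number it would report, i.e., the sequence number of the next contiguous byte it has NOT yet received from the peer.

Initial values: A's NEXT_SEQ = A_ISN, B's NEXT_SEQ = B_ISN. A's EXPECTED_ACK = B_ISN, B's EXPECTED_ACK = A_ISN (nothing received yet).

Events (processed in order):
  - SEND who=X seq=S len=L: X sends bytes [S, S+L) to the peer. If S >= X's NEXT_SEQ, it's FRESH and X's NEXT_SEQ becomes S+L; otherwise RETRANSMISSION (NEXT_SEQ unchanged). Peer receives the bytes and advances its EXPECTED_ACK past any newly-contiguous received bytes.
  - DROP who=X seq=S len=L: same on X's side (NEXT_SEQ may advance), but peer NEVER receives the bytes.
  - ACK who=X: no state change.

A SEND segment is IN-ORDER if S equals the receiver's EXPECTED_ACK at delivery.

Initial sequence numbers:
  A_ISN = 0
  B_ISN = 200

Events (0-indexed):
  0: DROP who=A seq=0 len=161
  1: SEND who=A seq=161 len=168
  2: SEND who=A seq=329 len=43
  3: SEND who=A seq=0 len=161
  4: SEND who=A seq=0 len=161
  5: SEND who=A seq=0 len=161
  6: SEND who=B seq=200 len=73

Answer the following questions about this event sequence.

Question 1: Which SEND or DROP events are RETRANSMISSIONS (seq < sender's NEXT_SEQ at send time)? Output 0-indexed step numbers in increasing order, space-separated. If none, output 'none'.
Step 0: DROP seq=0 -> fresh
Step 1: SEND seq=161 -> fresh
Step 2: SEND seq=329 -> fresh
Step 3: SEND seq=0 -> retransmit
Step 4: SEND seq=0 -> retransmit
Step 5: SEND seq=0 -> retransmit
Step 6: SEND seq=200 -> fresh

Answer: 3 4 5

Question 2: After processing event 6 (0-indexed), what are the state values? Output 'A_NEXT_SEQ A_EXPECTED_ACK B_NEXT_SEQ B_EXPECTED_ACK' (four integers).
After event 0: A_seq=161 A_ack=200 B_seq=200 B_ack=0
After event 1: A_seq=329 A_ack=200 B_seq=200 B_ack=0
After event 2: A_seq=372 A_ack=200 B_seq=200 B_ack=0
After event 3: A_seq=372 A_ack=200 B_seq=200 B_ack=372
After event 4: A_seq=372 A_ack=200 B_seq=200 B_ack=372
After event 5: A_seq=372 A_ack=200 B_seq=200 B_ack=372
After event 6: A_seq=372 A_ack=273 B_seq=273 B_ack=372

372 273 273 372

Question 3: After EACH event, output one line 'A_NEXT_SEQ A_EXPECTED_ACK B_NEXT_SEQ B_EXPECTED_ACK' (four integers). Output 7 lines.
161 200 200 0
329 200 200 0
372 200 200 0
372 200 200 372
372 200 200 372
372 200 200 372
372 273 273 372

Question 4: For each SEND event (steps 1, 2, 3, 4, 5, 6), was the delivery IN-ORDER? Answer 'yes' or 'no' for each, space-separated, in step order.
Step 1: SEND seq=161 -> out-of-order
Step 2: SEND seq=329 -> out-of-order
Step 3: SEND seq=0 -> in-order
Step 4: SEND seq=0 -> out-of-order
Step 5: SEND seq=0 -> out-of-order
Step 6: SEND seq=200 -> in-order

Answer: no no yes no no yes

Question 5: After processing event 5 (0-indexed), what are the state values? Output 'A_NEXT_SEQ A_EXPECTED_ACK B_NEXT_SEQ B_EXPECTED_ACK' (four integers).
After event 0: A_seq=161 A_ack=200 B_seq=200 B_ack=0
After event 1: A_seq=329 A_ack=200 B_seq=200 B_ack=0
After event 2: A_seq=372 A_ack=200 B_seq=200 B_ack=0
After event 3: A_seq=372 A_ack=200 B_seq=200 B_ack=372
After event 4: A_seq=372 A_ack=200 B_seq=200 B_ack=372
After event 5: A_seq=372 A_ack=200 B_seq=200 B_ack=372

372 200 200 372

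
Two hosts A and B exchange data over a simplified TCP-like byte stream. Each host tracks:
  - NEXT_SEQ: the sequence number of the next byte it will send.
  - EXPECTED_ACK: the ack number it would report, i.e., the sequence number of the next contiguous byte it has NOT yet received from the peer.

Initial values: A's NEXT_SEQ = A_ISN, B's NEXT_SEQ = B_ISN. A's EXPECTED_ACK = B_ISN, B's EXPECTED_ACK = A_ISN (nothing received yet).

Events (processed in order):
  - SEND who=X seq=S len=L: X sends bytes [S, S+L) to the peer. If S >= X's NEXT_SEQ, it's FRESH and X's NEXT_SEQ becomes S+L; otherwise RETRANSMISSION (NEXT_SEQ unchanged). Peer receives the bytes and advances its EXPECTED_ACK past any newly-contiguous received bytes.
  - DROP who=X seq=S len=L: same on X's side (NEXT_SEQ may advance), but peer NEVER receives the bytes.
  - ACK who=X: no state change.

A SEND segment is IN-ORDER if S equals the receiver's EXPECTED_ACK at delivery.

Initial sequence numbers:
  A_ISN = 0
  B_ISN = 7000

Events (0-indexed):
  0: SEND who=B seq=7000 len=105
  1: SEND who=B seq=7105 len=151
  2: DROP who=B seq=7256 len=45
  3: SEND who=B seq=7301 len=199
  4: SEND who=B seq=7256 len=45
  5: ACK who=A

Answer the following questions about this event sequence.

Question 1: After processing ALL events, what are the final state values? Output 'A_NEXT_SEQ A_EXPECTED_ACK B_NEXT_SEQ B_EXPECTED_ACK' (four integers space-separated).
After event 0: A_seq=0 A_ack=7105 B_seq=7105 B_ack=0
After event 1: A_seq=0 A_ack=7256 B_seq=7256 B_ack=0
After event 2: A_seq=0 A_ack=7256 B_seq=7301 B_ack=0
After event 3: A_seq=0 A_ack=7256 B_seq=7500 B_ack=0
After event 4: A_seq=0 A_ack=7500 B_seq=7500 B_ack=0
After event 5: A_seq=0 A_ack=7500 B_seq=7500 B_ack=0

Answer: 0 7500 7500 0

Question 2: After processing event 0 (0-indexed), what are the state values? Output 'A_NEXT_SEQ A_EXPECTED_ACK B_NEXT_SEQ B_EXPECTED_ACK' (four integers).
After event 0: A_seq=0 A_ack=7105 B_seq=7105 B_ack=0

0 7105 7105 0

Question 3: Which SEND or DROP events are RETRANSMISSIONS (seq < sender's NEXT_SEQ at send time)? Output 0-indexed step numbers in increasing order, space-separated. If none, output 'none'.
Step 0: SEND seq=7000 -> fresh
Step 1: SEND seq=7105 -> fresh
Step 2: DROP seq=7256 -> fresh
Step 3: SEND seq=7301 -> fresh
Step 4: SEND seq=7256 -> retransmit

Answer: 4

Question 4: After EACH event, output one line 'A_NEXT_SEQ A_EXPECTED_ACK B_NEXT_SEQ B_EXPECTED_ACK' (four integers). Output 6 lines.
0 7105 7105 0
0 7256 7256 0
0 7256 7301 0
0 7256 7500 0
0 7500 7500 0
0 7500 7500 0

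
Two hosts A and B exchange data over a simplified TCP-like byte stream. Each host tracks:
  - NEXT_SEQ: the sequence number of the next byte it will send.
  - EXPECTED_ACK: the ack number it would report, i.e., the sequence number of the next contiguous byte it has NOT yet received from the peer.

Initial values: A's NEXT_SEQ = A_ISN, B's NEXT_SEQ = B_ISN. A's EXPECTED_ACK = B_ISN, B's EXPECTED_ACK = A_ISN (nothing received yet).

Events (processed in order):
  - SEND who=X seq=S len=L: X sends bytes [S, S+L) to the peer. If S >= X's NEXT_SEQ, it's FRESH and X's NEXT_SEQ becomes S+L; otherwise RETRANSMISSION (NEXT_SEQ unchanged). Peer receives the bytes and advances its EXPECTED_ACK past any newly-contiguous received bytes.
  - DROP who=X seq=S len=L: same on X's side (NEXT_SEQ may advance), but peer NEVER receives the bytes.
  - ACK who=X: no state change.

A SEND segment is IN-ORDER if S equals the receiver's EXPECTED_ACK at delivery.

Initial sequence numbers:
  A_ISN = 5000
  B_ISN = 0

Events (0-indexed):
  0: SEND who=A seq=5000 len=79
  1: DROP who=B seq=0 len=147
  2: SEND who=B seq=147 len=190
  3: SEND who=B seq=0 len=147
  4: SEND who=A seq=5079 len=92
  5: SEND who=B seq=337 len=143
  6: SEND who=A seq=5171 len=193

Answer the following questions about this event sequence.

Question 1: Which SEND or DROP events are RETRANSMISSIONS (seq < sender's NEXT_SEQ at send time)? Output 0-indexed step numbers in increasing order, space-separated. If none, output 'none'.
Answer: 3

Derivation:
Step 0: SEND seq=5000 -> fresh
Step 1: DROP seq=0 -> fresh
Step 2: SEND seq=147 -> fresh
Step 3: SEND seq=0 -> retransmit
Step 4: SEND seq=5079 -> fresh
Step 5: SEND seq=337 -> fresh
Step 6: SEND seq=5171 -> fresh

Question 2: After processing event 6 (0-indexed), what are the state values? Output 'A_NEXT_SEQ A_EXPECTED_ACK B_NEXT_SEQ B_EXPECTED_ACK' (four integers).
After event 0: A_seq=5079 A_ack=0 B_seq=0 B_ack=5079
After event 1: A_seq=5079 A_ack=0 B_seq=147 B_ack=5079
After event 2: A_seq=5079 A_ack=0 B_seq=337 B_ack=5079
After event 3: A_seq=5079 A_ack=337 B_seq=337 B_ack=5079
After event 4: A_seq=5171 A_ack=337 B_seq=337 B_ack=5171
After event 5: A_seq=5171 A_ack=480 B_seq=480 B_ack=5171
After event 6: A_seq=5364 A_ack=480 B_seq=480 B_ack=5364

5364 480 480 5364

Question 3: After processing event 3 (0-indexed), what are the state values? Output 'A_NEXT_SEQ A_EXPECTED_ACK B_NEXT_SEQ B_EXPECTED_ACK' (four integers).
After event 0: A_seq=5079 A_ack=0 B_seq=0 B_ack=5079
After event 1: A_seq=5079 A_ack=0 B_seq=147 B_ack=5079
After event 2: A_seq=5079 A_ack=0 B_seq=337 B_ack=5079
After event 3: A_seq=5079 A_ack=337 B_seq=337 B_ack=5079

5079 337 337 5079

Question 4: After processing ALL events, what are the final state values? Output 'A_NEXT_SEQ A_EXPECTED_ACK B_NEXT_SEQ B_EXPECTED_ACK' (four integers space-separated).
After event 0: A_seq=5079 A_ack=0 B_seq=0 B_ack=5079
After event 1: A_seq=5079 A_ack=0 B_seq=147 B_ack=5079
After event 2: A_seq=5079 A_ack=0 B_seq=337 B_ack=5079
After event 3: A_seq=5079 A_ack=337 B_seq=337 B_ack=5079
After event 4: A_seq=5171 A_ack=337 B_seq=337 B_ack=5171
After event 5: A_seq=5171 A_ack=480 B_seq=480 B_ack=5171
After event 6: A_seq=5364 A_ack=480 B_seq=480 B_ack=5364

Answer: 5364 480 480 5364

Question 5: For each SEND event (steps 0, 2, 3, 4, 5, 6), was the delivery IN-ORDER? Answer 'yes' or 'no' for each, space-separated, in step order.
Step 0: SEND seq=5000 -> in-order
Step 2: SEND seq=147 -> out-of-order
Step 3: SEND seq=0 -> in-order
Step 4: SEND seq=5079 -> in-order
Step 5: SEND seq=337 -> in-order
Step 6: SEND seq=5171 -> in-order

Answer: yes no yes yes yes yes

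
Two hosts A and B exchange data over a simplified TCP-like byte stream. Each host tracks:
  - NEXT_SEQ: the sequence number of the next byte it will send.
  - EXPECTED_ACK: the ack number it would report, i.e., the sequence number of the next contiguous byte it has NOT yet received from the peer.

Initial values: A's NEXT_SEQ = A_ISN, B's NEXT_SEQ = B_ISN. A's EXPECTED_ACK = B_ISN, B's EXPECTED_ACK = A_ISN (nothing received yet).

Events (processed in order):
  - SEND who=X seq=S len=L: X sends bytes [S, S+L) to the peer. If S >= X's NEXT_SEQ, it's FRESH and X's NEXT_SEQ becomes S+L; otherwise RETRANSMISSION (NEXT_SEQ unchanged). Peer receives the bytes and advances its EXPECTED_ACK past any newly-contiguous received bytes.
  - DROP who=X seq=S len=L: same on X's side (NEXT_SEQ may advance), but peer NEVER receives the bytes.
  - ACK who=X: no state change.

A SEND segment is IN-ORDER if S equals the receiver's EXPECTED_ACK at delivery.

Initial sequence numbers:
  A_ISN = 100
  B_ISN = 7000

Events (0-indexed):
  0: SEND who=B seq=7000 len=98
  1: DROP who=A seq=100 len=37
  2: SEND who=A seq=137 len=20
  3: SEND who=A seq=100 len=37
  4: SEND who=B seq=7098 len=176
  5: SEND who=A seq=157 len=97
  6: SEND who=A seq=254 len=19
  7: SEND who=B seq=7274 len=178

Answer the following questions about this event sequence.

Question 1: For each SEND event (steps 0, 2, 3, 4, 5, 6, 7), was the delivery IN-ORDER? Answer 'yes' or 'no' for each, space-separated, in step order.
Step 0: SEND seq=7000 -> in-order
Step 2: SEND seq=137 -> out-of-order
Step 3: SEND seq=100 -> in-order
Step 4: SEND seq=7098 -> in-order
Step 5: SEND seq=157 -> in-order
Step 6: SEND seq=254 -> in-order
Step 7: SEND seq=7274 -> in-order

Answer: yes no yes yes yes yes yes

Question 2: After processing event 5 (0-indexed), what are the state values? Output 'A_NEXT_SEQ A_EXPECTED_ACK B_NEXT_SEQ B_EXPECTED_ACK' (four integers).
After event 0: A_seq=100 A_ack=7098 B_seq=7098 B_ack=100
After event 1: A_seq=137 A_ack=7098 B_seq=7098 B_ack=100
After event 2: A_seq=157 A_ack=7098 B_seq=7098 B_ack=100
After event 3: A_seq=157 A_ack=7098 B_seq=7098 B_ack=157
After event 4: A_seq=157 A_ack=7274 B_seq=7274 B_ack=157
After event 5: A_seq=254 A_ack=7274 B_seq=7274 B_ack=254

254 7274 7274 254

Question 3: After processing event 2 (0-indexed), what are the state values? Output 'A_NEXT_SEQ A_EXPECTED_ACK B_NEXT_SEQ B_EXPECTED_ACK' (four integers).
After event 0: A_seq=100 A_ack=7098 B_seq=7098 B_ack=100
After event 1: A_seq=137 A_ack=7098 B_seq=7098 B_ack=100
After event 2: A_seq=157 A_ack=7098 B_seq=7098 B_ack=100

157 7098 7098 100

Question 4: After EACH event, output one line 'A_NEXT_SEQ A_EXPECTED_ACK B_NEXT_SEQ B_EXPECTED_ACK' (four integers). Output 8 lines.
100 7098 7098 100
137 7098 7098 100
157 7098 7098 100
157 7098 7098 157
157 7274 7274 157
254 7274 7274 254
273 7274 7274 273
273 7452 7452 273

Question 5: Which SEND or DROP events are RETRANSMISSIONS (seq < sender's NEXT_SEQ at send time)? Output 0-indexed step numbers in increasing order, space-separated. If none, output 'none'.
Step 0: SEND seq=7000 -> fresh
Step 1: DROP seq=100 -> fresh
Step 2: SEND seq=137 -> fresh
Step 3: SEND seq=100 -> retransmit
Step 4: SEND seq=7098 -> fresh
Step 5: SEND seq=157 -> fresh
Step 6: SEND seq=254 -> fresh
Step 7: SEND seq=7274 -> fresh

Answer: 3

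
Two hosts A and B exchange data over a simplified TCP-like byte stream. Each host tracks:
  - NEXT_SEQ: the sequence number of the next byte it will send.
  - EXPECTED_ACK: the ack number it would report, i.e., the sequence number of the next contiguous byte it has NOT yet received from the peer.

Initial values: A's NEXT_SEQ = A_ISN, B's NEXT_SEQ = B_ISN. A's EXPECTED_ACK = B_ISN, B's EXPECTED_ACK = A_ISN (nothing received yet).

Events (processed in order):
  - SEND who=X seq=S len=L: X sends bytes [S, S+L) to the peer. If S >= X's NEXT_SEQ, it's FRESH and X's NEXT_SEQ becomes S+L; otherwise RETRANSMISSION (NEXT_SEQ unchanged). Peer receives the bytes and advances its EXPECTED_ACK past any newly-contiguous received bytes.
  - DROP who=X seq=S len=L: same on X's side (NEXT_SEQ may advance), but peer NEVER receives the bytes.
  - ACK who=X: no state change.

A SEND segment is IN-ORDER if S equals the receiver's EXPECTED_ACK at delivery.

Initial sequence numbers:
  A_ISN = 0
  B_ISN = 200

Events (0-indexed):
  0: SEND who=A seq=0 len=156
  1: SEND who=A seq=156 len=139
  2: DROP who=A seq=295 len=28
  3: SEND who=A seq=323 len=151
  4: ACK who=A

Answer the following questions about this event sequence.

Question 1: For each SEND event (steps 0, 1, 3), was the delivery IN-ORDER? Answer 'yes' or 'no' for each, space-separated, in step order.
Answer: yes yes no

Derivation:
Step 0: SEND seq=0 -> in-order
Step 1: SEND seq=156 -> in-order
Step 3: SEND seq=323 -> out-of-order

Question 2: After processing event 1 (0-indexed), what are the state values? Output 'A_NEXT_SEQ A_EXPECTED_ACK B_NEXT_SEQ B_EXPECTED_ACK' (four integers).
After event 0: A_seq=156 A_ack=200 B_seq=200 B_ack=156
After event 1: A_seq=295 A_ack=200 B_seq=200 B_ack=295

295 200 200 295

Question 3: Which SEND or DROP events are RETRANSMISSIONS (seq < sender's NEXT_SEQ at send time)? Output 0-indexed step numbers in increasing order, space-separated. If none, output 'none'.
Step 0: SEND seq=0 -> fresh
Step 1: SEND seq=156 -> fresh
Step 2: DROP seq=295 -> fresh
Step 3: SEND seq=323 -> fresh

Answer: none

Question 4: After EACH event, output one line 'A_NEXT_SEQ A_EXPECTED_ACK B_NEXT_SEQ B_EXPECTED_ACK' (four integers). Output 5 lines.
156 200 200 156
295 200 200 295
323 200 200 295
474 200 200 295
474 200 200 295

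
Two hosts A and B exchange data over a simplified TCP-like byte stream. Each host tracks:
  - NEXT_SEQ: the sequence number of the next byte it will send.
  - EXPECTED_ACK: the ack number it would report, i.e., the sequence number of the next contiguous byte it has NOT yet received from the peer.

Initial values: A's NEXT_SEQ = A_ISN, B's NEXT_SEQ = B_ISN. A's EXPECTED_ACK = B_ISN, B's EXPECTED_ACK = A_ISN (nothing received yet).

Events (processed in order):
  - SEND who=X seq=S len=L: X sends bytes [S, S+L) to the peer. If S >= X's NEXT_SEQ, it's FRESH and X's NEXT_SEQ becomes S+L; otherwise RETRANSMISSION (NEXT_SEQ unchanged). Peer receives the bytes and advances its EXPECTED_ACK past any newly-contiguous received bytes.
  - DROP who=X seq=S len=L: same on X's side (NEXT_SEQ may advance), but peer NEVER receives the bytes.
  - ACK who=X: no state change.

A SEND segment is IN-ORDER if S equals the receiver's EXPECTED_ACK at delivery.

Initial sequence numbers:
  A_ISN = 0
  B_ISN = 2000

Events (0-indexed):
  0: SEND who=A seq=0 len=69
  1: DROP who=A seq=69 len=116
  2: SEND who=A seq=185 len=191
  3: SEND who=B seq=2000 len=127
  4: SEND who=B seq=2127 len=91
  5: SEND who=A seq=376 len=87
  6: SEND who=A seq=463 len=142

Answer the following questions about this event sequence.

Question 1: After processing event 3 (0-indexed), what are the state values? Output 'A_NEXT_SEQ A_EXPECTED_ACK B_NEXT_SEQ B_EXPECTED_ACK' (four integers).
After event 0: A_seq=69 A_ack=2000 B_seq=2000 B_ack=69
After event 1: A_seq=185 A_ack=2000 B_seq=2000 B_ack=69
After event 2: A_seq=376 A_ack=2000 B_seq=2000 B_ack=69
After event 3: A_seq=376 A_ack=2127 B_seq=2127 B_ack=69

376 2127 2127 69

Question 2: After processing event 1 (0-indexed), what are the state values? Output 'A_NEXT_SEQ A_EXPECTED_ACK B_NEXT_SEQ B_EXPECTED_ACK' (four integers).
After event 0: A_seq=69 A_ack=2000 B_seq=2000 B_ack=69
After event 1: A_seq=185 A_ack=2000 B_seq=2000 B_ack=69

185 2000 2000 69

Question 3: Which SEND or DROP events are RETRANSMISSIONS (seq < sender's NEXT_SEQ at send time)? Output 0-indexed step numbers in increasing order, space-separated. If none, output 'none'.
Step 0: SEND seq=0 -> fresh
Step 1: DROP seq=69 -> fresh
Step 2: SEND seq=185 -> fresh
Step 3: SEND seq=2000 -> fresh
Step 4: SEND seq=2127 -> fresh
Step 5: SEND seq=376 -> fresh
Step 6: SEND seq=463 -> fresh

Answer: none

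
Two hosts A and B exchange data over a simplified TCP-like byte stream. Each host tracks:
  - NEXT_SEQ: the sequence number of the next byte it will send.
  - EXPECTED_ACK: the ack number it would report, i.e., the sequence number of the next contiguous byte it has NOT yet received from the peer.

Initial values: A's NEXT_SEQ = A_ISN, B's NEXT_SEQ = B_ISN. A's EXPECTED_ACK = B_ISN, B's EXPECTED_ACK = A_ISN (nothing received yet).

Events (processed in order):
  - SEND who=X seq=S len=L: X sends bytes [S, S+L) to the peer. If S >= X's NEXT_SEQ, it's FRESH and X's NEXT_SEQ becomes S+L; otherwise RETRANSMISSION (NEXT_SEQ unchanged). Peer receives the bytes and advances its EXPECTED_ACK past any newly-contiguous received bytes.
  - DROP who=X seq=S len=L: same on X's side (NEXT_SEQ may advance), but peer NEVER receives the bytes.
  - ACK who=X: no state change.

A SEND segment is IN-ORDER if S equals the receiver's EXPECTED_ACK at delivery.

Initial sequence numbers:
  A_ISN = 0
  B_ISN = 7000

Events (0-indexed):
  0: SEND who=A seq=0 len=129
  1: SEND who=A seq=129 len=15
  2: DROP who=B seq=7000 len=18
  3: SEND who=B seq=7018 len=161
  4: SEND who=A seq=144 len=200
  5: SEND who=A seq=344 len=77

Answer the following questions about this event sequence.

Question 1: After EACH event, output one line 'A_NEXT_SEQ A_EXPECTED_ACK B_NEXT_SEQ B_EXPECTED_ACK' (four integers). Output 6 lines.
129 7000 7000 129
144 7000 7000 144
144 7000 7018 144
144 7000 7179 144
344 7000 7179 344
421 7000 7179 421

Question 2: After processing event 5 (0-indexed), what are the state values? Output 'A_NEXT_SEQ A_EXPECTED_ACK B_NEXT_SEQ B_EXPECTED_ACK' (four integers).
After event 0: A_seq=129 A_ack=7000 B_seq=7000 B_ack=129
After event 1: A_seq=144 A_ack=7000 B_seq=7000 B_ack=144
After event 2: A_seq=144 A_ack=7000 B_seq=7018 B_ack=144
After event 3: A_seq=144 A_ack=7000 B_seq=7179 B_ack=144
After event 4: A_seq=344 A_ack=7000 B_seq=7179 B_ack=344
After event 5: A_seq=421 A_ack=7000 B_seq=7179 B_ack=421

421 7000 7179 421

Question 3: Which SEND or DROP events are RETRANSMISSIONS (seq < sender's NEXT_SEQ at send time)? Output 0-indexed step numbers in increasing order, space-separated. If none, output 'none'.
Answer: none

Derivation:
Step 0: SEND seq=0 -> fresh
Step 1: SEND seq=129 -> fresh
Step 2: DROP seq=7000 -> fresh
Step 3: SEND seq=7018 -> fresh
Step 4: SEND seq=144 -> fresh
Step 5: SEND seq=344 -> fresh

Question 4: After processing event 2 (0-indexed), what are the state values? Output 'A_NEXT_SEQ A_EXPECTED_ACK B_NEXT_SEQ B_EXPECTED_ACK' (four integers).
After event 0: A_seq=129 A_ack=7000 B_seq=7000 B_ack=129
After event 1: A_seq=144 A_ack=7000 B_seq=7000 B_ack=144
After event 2: A_seq=144 A_ack=7000 B_seq=7018 B_ack=144

144 7000 7018 144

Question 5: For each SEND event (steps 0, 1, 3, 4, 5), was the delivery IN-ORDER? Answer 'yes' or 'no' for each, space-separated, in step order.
Step 0: SEND seq=0 -> in-order
Step 1: SEND seq=129 -> in-order
Step 3: SEND seq=7018 -> out-of-order
Step 4: SEND seq=144 -> in-order
Step 5: SEND seq=344 -> in-order

Answer: yes yes no yes yes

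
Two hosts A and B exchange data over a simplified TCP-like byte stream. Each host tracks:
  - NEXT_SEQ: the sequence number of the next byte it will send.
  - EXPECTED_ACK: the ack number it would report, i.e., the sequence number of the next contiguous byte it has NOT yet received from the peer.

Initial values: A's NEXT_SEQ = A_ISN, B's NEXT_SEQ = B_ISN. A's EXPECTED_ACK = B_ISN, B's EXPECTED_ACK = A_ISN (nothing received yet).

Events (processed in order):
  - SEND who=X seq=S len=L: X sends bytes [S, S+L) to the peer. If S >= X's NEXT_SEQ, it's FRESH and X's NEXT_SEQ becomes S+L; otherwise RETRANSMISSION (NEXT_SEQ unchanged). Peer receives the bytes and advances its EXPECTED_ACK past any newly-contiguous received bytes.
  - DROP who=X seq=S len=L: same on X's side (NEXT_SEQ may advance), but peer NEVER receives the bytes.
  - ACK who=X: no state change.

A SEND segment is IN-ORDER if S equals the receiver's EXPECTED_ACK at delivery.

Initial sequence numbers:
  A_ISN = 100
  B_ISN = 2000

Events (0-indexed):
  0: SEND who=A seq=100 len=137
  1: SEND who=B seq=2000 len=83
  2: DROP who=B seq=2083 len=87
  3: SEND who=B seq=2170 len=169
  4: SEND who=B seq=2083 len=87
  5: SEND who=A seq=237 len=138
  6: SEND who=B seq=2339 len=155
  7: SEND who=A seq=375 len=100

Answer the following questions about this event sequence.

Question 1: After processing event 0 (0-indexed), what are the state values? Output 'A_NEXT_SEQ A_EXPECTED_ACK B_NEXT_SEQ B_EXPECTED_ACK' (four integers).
After event 0: A_seq=237 A_ack=2000 B_seq=2000 B_ack=237

237 2000 2000 237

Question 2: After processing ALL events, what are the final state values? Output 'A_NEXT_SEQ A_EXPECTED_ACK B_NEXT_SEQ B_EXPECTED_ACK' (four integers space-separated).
Answer: 475 2494 2494 475

Derivation:
After event 0: A_seq=237 A_ack=2000 B_seq=2000 B_ack=237
After event 1: A_seq=237 A_ack=2083 B_seq=2083 B_ack=237
After event 2: A_seq=237 A_ack=2083 B_seq=2170 B_ack=237
After event 3: A_seq=237 A_ack=2083 B_seq=2339 B_ack=237
After event 4: A_seq=237 A_ack=2339 B_seq=2339 B_ack=237
After event 5: A_seq=375 A_ack=2339 B_seq=2339 B_ack=375
After event 6: A_seq=375 A_ack=2494 B_seq=2494 B_ack=375
After event 7: A_seq=475 A_ack=2494 B_seq=2494 B_ack=475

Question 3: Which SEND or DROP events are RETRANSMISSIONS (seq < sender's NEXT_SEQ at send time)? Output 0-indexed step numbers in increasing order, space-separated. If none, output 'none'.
Answer: 4

Derivation:
Step 0: SEND seq=100 -> fresh
Step 1: SEND seq=2000 -> fresh
Step 2: DROP seq=2083 -> fresh
Step 3: SEND seq=2170 -> fresh
Step 4: SEND seq=2083 -> retransmit
Step 5: SEND seq=237 -> fresh
Step 6: SEND seq=2339 -> fresh
Step 7: SEND seq=375 -> fresh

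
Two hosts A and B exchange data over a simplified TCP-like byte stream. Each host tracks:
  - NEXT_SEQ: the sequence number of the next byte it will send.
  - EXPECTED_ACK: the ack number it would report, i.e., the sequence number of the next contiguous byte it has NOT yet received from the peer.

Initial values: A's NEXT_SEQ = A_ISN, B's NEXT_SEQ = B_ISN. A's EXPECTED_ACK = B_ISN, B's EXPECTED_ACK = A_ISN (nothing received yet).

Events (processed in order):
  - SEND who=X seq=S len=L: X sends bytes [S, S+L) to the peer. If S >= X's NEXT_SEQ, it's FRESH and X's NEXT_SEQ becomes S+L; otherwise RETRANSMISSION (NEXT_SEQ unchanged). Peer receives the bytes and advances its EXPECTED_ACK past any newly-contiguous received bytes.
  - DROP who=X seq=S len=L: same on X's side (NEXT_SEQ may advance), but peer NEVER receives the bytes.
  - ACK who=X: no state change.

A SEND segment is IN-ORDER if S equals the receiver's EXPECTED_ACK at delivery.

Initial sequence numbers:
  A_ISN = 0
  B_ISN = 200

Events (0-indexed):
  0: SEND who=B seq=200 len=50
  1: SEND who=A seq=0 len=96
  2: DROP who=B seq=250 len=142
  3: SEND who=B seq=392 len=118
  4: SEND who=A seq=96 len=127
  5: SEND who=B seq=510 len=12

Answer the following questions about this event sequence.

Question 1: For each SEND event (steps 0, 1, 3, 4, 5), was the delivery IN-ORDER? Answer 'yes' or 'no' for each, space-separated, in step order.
Answer: yes yes no yes no

Derivation:
Step 0: SEND seq=200 -> in-order
Step 1: SEND seq=0 -> in-order
Step 3: SEND seq=392 -> out-of-order
Step 4: SEND seq=96 -> in-order
Step 5: SEND seq=510 -> out-of-order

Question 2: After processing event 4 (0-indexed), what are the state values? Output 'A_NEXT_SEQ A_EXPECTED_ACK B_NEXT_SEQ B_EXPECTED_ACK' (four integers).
After event 0: A_seq=0 A_ack=250 B_seq=250 B_ack=0
After event 1: A_seq=96 A_ack=250 B_seq=250 B_ack=96
After event 2: A_seq=96 A_ack=250 B_seq=392 B_ack=96
After event 3: A_seq=96 A_ack=250 B_seq=510 B_ack=96
After event 4: A_seq=223 A_ack=250 B_seq=510 B_ack=223

223 250 510 223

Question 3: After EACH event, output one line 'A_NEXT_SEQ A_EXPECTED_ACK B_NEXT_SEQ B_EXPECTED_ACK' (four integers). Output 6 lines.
0 250 250 0
96 250 250 96
96 250 392 96
96 250 510 96
223 250 510 223
223 250 522 223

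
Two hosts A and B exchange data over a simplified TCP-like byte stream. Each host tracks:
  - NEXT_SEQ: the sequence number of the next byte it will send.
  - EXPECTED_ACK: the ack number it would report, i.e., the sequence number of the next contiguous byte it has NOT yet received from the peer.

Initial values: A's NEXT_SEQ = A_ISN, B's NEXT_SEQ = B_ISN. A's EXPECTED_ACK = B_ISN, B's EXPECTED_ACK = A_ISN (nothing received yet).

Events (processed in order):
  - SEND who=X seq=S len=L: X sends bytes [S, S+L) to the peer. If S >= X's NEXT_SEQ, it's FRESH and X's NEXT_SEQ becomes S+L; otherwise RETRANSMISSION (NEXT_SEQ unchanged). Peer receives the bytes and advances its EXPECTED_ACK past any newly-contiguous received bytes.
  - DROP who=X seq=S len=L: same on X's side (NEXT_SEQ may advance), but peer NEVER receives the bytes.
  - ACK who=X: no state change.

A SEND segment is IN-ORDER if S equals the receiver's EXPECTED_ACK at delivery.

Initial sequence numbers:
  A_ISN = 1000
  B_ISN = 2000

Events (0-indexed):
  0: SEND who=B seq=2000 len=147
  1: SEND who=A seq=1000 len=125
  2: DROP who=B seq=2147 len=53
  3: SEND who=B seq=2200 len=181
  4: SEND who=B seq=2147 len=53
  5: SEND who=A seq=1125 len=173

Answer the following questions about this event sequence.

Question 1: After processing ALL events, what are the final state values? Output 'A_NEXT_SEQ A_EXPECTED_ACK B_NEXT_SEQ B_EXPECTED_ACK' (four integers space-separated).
Answer: 1298 2381 2381 1298

Derivation:
After event 0: A_seq=1000 A_ack=2147 B_seq=2147 B_ack=1000
After event 1: A_seq=1125 A_ack=2147 B_seq=2147 B_ack=1125
After event 2: A_seq=1125 A_ack=2147 B_seq=2200 B_ack=1125
After event 3: A_seq=1125 A_ack=2147 B_seq=2381 B_ack=1125
After event 4: A_seq=1125 A_ack=2381 B_seq=2381 B_ack=1125
After event 5: A_seq=1298 A_ack=2381 B_seq=2381 B_ack=1298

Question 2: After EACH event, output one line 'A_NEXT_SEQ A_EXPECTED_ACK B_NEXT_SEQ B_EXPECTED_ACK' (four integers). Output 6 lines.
1000 2147 2147 1000
1125 2147 2147 1125
1125 2147 2200 1125
1125 2147 2381 1125
1125 2381 2381 1125
1298 2381 2381 1298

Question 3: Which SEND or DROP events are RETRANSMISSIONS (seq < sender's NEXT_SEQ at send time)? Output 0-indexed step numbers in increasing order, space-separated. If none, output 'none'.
Answer: 4

Derivation:
Step 0: SEND seq=2000 -> fresh
Step 1: SEND seq=1000 -> fresh
Step 2: DROP seq=2147 -> fresh
Step 3: SEND seq=2200 -> fresh
Step 4: SEND seq=2147 -> retransmit
Step 5: SEND seq=1125 -> fresh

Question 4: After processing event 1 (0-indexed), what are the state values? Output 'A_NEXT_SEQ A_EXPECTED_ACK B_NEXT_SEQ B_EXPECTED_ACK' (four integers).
After event 0: A_seq=1000 A_ack=2147 B_seq=2147 B_ack=1000
After event 1: A_seq=1125 A_ack=2147 B_seq=2147 B_ack=1125

1125 2147 2147 1125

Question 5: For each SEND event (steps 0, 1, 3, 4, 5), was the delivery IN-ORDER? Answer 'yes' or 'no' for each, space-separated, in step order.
Answer: yes yes no yes yes

Derivation:
Step 0: SEND seq=2000 -> in-order
Step 1: SEND seq=1000 -> in-order
Step 3: SEND seq=2200 -> out-of-order
Step 4: SEND seq=2147 -> in-order
Step 5: SEND seq=1125 -> in-order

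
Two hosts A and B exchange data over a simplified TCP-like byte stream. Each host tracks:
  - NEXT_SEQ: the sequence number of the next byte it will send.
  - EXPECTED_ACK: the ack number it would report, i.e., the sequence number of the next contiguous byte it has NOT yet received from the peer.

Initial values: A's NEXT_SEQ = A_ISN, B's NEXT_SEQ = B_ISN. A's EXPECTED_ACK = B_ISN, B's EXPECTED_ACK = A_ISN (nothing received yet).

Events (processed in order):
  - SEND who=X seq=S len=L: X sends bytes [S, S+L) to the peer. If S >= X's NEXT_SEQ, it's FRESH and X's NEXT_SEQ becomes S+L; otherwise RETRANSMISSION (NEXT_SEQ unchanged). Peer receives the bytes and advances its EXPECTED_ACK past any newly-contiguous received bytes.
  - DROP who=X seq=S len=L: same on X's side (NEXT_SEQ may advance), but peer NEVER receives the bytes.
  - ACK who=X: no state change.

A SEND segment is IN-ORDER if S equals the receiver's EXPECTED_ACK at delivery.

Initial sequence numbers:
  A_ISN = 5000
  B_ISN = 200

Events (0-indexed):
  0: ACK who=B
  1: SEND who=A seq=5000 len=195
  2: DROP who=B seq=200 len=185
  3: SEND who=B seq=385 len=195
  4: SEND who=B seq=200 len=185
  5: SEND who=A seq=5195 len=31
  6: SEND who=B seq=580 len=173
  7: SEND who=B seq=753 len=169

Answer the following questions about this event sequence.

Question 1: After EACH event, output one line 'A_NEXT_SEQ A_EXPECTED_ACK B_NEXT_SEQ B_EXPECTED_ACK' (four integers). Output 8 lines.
5000 200 200 5000
5195 200 200 5195
5195 200 385 5195
5195 200 580 5195
5195 580 580 5195
5226 580 580 5226
5226 753 753 5226
5226 922 922 5226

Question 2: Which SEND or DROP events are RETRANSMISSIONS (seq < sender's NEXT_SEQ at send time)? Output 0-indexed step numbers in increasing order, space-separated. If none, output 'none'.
Answer: 4

Derivation:
Step 1: SEND seq=5000 -> fresh
Step 2: DROP seq=200 -> fresh
Step 3: SEND seq=385 -> fresh
Step 4: SEND seq=200 -> retransmit
Step 5: SEND seq=5195 -> fresh
Step 6: SEND seq=580 -> fresh
Step 7: SEND seq=753 -> fresh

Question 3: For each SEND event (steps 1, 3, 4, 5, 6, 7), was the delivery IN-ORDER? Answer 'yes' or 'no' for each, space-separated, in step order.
Answer: yes no yes yes yes yes

Derivation:
Step 1: SEND seq=5000 -> in-order
Step 3: SEND seq=385 -> out-of-order
Step 4: SEND seq=200 -> in-order
Step 5: SEND seq=5195 -> in-order
Step 6: SEND seq=580 -> in-order
Step 7: SEND seq=753 -> in-order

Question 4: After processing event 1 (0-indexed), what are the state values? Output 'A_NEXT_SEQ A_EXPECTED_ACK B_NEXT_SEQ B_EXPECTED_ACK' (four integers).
After event 0: A_seq=5000 A_ack=200 B_seq=200 B_ack=5000
After event 1: A_seq=5195 A_ack=200 B_seq=200 B_ack=5195

5195 200 200 5195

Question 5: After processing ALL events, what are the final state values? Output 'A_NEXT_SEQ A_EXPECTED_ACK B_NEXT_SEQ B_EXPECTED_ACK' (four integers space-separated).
Answer: 5226 922 922 5226

Derivation:
After event 0: A_seq=5000 A_ack=200 B_seq=200 B_ack=5000
After event 1: A_seq=5195 A_ack=200 B_seq=200 B_ack=5195
After event 2: A_seq=5195 A_ack=200 B_seq=385 B_ack=5195
After event 3: A_seq=5195 A_ack=200 B_seq=580 B_ack=5195
After event 4: A_seq=5195 A_ack=580 B_seq=580 B_ack=5195
After event 5: A_seq=5226 A_ack=580 B_seq=580 B_ack=5226
After event 6: A_seq=5226 A_ack=753 B_seq=753 B_ack=5226
After event 7: A_seq=5226 A_ack=922 B_seq=922 B_ack=5226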